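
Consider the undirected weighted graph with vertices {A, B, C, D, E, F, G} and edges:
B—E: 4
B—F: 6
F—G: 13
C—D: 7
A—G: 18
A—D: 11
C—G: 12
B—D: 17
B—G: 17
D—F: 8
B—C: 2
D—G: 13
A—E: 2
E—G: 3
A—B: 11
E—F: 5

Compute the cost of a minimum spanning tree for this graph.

Sort edges by weight, then run Kruskal:
A—E (2): add — endpoints in different components.
B—C (2): add — endpoints in different components.
E—G (3): add — endpoints in different components.
B—E (4): add — endpoints in different components.
E—F (5): add — endpoints in different components.
B—F (6): skip — B and F already connected.
C—D (7): add — endpoints in different components.
MST edges: A—E, B—C, E—G, B—E, E—F, C—D; total weight 2+2+3+4+5+7 = 23.

23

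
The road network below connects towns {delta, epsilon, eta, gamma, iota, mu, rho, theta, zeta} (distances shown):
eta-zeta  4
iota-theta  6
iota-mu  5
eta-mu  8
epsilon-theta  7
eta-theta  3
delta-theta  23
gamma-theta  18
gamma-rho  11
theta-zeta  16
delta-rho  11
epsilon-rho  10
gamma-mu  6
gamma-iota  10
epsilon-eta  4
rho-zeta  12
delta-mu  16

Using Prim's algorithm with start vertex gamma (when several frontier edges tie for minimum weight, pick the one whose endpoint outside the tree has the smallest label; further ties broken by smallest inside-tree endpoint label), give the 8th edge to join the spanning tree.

Grow the tree from gamma using Prim:
Step 1: cheapest edge leaving the tree is gamma-mu (6); add mu.
Step 2: cheapest edge leaving the tree is iota-mu (5); add iota.
Step 3: cheapest edge leaving the tree is iota-theta (6); add theta.
Step 4: cheapest edge leaving the tree is eta-theta (3); add eta.
Step 5: cheapest edge leaving the tree is epsilon-eta (4); add epsilon.
Step 6: cheapest edge leaving the tree is eta-zeta (4); add zeta.
Step 7: cheapest edge leaving the tree is epsilon-rho (10); add rho.
Step 8: cheapest edge leaving the tree is delta-rho (11); add delta.
The 8th edge added is delta-rho.

delta-rho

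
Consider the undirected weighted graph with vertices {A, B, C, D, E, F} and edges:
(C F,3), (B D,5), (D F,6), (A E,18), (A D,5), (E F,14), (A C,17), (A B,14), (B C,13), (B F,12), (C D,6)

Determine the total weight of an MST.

33

Kruskal's algorithm — process edges by increasing weight (ties by edge label):
C F (3): add — endpoints in different components.
A D (5): add — endpoints in different components.
B D (5): add — endpoints in different components.
C D (6): add — endpoints in different components.
D F (6): skip — D and F already connected.
B F (12): skip — B and F already connected.
B C (13): skip — B and C already connected.
A B (14): skip — A and B already connected.
E F (14): add — endpoints in different components.
MST edges: C F, A D, B D, C D, E F; total weight 3+5+5+6+14 = 33.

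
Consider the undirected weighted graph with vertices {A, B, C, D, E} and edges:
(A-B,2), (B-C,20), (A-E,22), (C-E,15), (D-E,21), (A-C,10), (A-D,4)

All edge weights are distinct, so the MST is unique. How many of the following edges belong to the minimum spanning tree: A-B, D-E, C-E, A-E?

Sort edges by weight, then run Kruskal:
A-B (2): add — endpoints in different components.
A-D (4): add — endpoints in different components.
A-C (10): add — endpoints in different components.
C-E (15): add — endpoints in different components.
MST edge set: {A-B, A-D, A-C, C-E}.
Of the listed edges, {A-B, C-E} are in the MST → 2.

2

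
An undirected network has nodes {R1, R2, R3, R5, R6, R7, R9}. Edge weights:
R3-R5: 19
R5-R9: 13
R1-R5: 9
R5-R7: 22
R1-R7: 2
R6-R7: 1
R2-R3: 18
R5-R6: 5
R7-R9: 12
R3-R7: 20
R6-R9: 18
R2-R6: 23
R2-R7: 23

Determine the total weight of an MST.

Grow the tree from R1 using Prim:
Step 1: frontier [R1-R7 2, R1-R5 9] → take R1-R7 (2); add R7.
Step 2: frontier [R1-R5 9, R6-R7 1, R7-R9 12, R3-R7 20, R5-R7 22, R2-R7 23] → take R6-R7 (1); add R6.
Step 3: frontier [R1-R5 9, R5-R6 5, R6-R9 18, R2-R6 23, R7-R9 12, R3-R7 20, R5-R7 22, R2-R7 23] → take R5-R6 (5); add R5.
Step 4: frontier [R5-R9 13, R3-R5 19, R6-R9 18, R2-R6 23, R7-R9 12, R3-R7 20, R2-R7 23] → take R7-R9 (12); add R9.
Step 5: frontier [R3-R5 19, R2-R6 23, R3-R7 20, R2-R7 23] → take R3-R5 (19); add R3.
Step 6: frontier [R2-R3 18, R2-R6 23, R2-R7 23] → take R2-R3 (18); add R2.
MST edges: R1-R7, R6-R7, R5-R6, R7-R9, R3-R5, R2-R3; total weight 2+1+5+12+19+18 = 57.

57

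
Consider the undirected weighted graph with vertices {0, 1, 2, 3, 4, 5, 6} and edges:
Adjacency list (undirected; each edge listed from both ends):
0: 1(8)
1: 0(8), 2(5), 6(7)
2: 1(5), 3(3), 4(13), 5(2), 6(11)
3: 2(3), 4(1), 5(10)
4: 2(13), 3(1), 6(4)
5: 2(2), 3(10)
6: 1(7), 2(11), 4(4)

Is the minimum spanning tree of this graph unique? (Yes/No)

Yes

Kruskal: consider edges lightest-first.
3–4 (1): add — endpoints in different components.
2–5 (2): add — endpoints in different components.
2–3 (3): add — endpoints in different components.
4–6 (4): add — endpoints in different components.
1–2 (5): add — endpoints in different components.
1–6 (7): skip — 1 and 6 already connected.
0–1 (8): add — endpoints in different components.
Every non-tree edge has weight strictly greater than the heaviest edge on the tree path between its endpoints, so the MST is unique.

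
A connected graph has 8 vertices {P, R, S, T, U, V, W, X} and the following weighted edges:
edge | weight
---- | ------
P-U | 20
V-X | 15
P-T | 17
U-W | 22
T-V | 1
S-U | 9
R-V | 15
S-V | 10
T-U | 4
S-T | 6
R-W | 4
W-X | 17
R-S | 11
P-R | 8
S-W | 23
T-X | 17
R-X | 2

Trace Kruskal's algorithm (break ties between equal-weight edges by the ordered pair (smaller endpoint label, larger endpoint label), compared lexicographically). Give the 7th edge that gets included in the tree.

R-S

Kruskal: consider edges lightest-first.
T-V (1): add — endpoints in different components.
R-X (2): add — endpoints in different components.
R-W (4): add — endpoints in different components.
T-U (4): add — endpoints in different components.
S-T (6): add — endpoints in different components.
P-R (8): add — endpoints in different components.
S-U (9): skip — S and U already connected.
S-V (10): skip — V and S already connected.
R-S (11): add — endpoints in different components.
The 7th edge added is R-S.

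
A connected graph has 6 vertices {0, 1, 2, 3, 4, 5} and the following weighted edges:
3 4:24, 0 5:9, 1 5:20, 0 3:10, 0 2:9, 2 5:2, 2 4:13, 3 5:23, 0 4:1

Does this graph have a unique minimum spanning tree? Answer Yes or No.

No

Kruskal: consider edges lightest-first.
0 4 (1): add. Components now {0,4} {1} {2} {3} {5}
2 5 (2): add. Components now {0,4} {1} {2,5} {3}
0 2 (9): add. Components now {0,2,4,5} {1} {3}
0 5 (9): skip — 0 and 5 already connected.
0 3 (10): add. Components now {0,2,3,4,5} {1}
2 4 (13): skip — 2 and 4 already connected.
1 5 (20): add. Components now {0,1,2,3,4,5}
Non-tree edge 0 5 has weight 9, equal to the heaviest edge on its tree cycle — swapping gives another MST of the same weight. Not unique.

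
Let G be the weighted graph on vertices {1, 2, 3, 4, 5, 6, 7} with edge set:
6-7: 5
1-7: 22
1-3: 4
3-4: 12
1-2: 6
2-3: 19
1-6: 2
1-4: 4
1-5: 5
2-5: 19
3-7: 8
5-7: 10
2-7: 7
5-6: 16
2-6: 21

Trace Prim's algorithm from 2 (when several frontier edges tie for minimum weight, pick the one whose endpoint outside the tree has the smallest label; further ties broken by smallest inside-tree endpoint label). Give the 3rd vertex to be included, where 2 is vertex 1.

Prim's algorithm from 2:
Step 1: cheapest edge leaving the tree is 1-2 (6); add 1.
Step 2: cheapest edge leaving the tree is 1-6 (2); add 6.
Step 3: cheapest edge leaving the tree is 1-3 (4); add 3.
Step 4: cheapest edge leaving the tree is 1-4 (4); add 4.
Step 5: cheapest edge leaving the tree is 1-5 (5); add 5.
Step 6: cheapest edge leaving the tree is 6-7 (5); add 7.
Vertex order: 2, 1, 6, 3, 4, 5, 7. The 3rd vertex is 6.

6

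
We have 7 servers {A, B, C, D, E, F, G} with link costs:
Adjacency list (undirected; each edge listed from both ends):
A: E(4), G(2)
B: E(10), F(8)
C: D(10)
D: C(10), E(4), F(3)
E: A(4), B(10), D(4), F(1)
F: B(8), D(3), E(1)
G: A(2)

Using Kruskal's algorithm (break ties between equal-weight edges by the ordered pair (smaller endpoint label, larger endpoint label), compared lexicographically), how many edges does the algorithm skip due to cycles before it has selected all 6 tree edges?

Sort edges by weight, then run Kruskal:
E–F (1): add — endpoints in different components.
A–G (2): add — endpoints in different components.
D–F (3): add — endpoints in different components.
A–E (4): add — endpoints in different components.
D–E (4): skip — D and E already connected.
B–F (8): add — endpoints in different components.
B–E (10): skip — B and E already connected.
C–D (10): add — endpoints in different components.
Edges rejected before the tree was complete: 2.

2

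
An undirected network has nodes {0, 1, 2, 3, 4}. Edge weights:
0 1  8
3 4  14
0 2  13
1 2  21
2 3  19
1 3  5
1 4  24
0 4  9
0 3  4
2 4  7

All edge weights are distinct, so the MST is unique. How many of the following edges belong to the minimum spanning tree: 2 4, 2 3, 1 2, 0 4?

2

Sort edges by weight, then run Kruskal:
0 3 (4): add. Components now {0,3} {1} {2} {4}
1 3 (5): add. Components now {0,1,3} {2} {4}
2 4 (7): add. Components now {0,1,3} {2,4}
0 1 (8): skip — 0 and 1 already connected.
0 4 (9): add. Components now {0,1,2,3,4}
MST edge set: {0 3, 1 3, 2 4, 0 4}.
Of the listed edges, {2 4, 0 4} are in the MST → 2.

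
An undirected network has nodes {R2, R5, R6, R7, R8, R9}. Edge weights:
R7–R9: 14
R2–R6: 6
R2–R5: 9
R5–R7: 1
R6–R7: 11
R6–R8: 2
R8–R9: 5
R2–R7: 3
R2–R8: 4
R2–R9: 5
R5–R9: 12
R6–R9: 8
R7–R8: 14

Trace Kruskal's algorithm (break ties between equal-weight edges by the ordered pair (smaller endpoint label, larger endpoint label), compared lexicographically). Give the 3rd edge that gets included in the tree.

R2-R7

Sort edges by weight, then run Kruskal:
R5–R7 (1): add. Components now {R2} {R6} {R5,R7} {R9} {R8}
R6–R8 (2): add. Components now {R2} {R6,R8} {R5,R7} {R9}
R2–R7 (3): add. Components now {R2,R5,R7} {R6,R8} {R9}
R2–R8 (4): add. Components now {R2,R5,R6,R7,R8} {R9}
R2–R9 (5): add. Components now {R2,R5,R6,R7,R8,R9}
The 3rd edge added is R2–R7.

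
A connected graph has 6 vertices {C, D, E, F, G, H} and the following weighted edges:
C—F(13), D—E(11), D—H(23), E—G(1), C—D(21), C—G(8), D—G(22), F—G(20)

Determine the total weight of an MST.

56

Grow the tree from F using Prim:
Step 1: frontier [C—F 13, F—G 20] → take C—F (13); add C.
Step 2: frontier [C—G 8, C—D 21, F—G 20] → take C—G (8); add G.
Step 3: frontier [C—D 21, E—G 1, D—G 22] → take E—G (1); add E.
Step 4: frontier [C—D 21, D—E 11, D—G 22] → take D—E (11); add D.
Step 5: frontier [D—H 23] → take D—H (23); add H.
MST edges: C—F, C—G, E—G, D—E, D—H; total weight 13+8+1+11+23 = 56.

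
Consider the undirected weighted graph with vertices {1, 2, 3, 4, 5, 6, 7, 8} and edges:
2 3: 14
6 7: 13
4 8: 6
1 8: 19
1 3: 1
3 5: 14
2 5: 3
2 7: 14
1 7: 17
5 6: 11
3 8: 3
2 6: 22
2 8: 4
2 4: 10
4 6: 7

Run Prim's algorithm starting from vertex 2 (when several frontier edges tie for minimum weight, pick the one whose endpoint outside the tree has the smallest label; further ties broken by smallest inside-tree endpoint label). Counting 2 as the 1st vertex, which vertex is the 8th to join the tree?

7

Prim, starting at 2.
Step 1: cheapest edge leaving the tree is 2 5 (3); add 5.
Step 2: cheapest edge leaving the tree is 2 8 (4); add 8.
Step 3: cheapest edge leaving the tree is 3 8 (3); add 3.
Step 4: cheapest edge leaving the tree is 1 3 (1); add 1.
Step 5: cheapest edge leaving the tree is 4 8 (6); add 4.
Step 6: cheapest edge leaving the tree is 4 6 (7); add 6.
Step 7: cheapest edge leaving the tree is 6 7 (13); add 7.
Vertex order: 2, 5, 8, 3, 1, 4, 6, 7. The 8th vertex is 7.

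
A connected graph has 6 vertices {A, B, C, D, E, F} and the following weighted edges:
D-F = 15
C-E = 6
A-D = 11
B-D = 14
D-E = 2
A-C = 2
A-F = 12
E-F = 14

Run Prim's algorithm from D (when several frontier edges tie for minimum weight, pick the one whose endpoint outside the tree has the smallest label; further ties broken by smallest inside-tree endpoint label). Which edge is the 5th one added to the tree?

B-D

Prim's algorithm from D:
Step 1: cheapest edge leaving the tree is D-E (2); add E.
Step 2: cheapest edge leaving the tree is C-E (6); add C.
Step 3: cheapest edge leaving the tree is A-C (2); add A.
Step 4: cheapest edge leaving the tree is A-F (12); add F.
Step 5: cheapest edge leaving the tree is B-D (14); add B.
The 5th edge added is B-D.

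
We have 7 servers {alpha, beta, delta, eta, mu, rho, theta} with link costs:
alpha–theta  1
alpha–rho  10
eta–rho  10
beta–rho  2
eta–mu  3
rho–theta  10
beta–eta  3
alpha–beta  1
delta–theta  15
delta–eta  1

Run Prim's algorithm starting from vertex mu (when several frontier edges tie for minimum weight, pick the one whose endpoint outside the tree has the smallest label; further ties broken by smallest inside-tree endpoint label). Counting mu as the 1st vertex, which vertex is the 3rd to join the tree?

delta

Grow the tree from mu using Prim:
Step 1: frontier [eta–mu 3] → take eta–mu (3); add eta.
Step 2: frontier [delta–eta 1, beta–eta 3, eta–rho 10] → take delta–eta (1); add delta.
Step 3: frontier [delta–theta 15, beta–eta 3, eta–rho 10] → take beta–eta (3); add beta.
Step 4: frontier [alpha–beta 1, beta–rho 2, delta–theta 15, eta–rho 10] → take alpha–beta (1); add alpha.
Step 5: frontier [alpha–theta 1, alpha–rho 10, beta–rho 2, delta–theta 15, eta–rho 10] → take alpha–theta (1); add theta.
Step 6: frontier [alpha–rho 10, beta–rho 2, eta–rho 10, rho–theta 10] → take beta–rho (2); add rho.
Vertex order: mu, eta, delta, beta, alpha, theta, rho. The 3rd vertex is delta.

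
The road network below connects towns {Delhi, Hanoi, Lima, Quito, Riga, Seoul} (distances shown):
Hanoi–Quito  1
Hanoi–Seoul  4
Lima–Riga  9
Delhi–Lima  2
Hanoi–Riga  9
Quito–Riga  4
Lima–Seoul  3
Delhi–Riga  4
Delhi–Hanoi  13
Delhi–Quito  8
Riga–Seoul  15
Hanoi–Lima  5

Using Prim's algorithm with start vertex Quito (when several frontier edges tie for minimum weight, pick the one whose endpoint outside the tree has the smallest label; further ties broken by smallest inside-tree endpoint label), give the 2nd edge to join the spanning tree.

Grow the tree from Quito using Prim:
Step 1: cheapest edge leaving the tree is Hanoi–Quito (1); add Hanoi.
Step 2: cheapest edge leaving the tree is Quito–Riga (4); add Riga.
Step 3: cheapest edge leaving the tree is Delhi–Riga (4); add Delhi.
Step 4: cheapest edge leaving the tree is Delhi–Lima (2); add Lima.
Step 5: cheapest edge leaving the tree is Lima–Seoul (3); add Seoul.
The 2nd edge added is Quito–Riga.

Quito-Riga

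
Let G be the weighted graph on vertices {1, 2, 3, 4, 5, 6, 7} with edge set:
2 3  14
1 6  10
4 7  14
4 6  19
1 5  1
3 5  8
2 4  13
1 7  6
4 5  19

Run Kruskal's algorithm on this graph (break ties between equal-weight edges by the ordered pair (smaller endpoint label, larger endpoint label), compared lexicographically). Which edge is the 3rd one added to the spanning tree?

3-5

Kruskal: consider edges lightest-first.
1 5 (1): add — endpoints in different components.
1 7 (6): add — endpoints in different components.
3 5 (8): add — endpoints in different components.
1 6 (10): add — endpoints in different components.
2 4 (13): add — endpoints in different components.
2 3 (14): add — endpoints in different components.
The 3rd edge added is 3 5.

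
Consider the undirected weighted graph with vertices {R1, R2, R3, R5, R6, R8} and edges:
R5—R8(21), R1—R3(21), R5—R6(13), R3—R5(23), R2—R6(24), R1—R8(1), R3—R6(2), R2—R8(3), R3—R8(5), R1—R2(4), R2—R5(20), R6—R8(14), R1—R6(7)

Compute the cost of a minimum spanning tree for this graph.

24

Sort edges by weight, then run Kruskal:
R1—R8 (1): add. Components now {R1,R8} {R3} {R6} {R5} {R2}
R3—R6 (2): add. Components now {R1,R8} {R3,R6} {R5} {R2}
R2—R8 (3): add. Components now {R1,R2,R8} {R3,R6} {R5}
R1—R2 (4): skip — R1 and R2 already connected.
R3—R8 (5): add. Components now {R1,R2,R3,R6,R8} {R5}
R1—R6 (7): skip — R1 and R6 already connected.
R5—R6 (13): add. Components now {R1,R2,R3,R5,R6,R8}
MST edges: R1—R8, R3—R6, R2—R8, R3—R8, R5—R6; total weight 1+2+3+5+13 = 24.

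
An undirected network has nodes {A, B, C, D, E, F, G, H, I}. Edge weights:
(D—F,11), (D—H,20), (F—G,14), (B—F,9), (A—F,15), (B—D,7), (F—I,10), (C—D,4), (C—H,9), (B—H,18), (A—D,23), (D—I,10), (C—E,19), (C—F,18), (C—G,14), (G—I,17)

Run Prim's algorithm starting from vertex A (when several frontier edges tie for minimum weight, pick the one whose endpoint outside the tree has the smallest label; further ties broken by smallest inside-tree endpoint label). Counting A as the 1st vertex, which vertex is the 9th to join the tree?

E

Prim's algorithm from A:
Step 1: cheapest edge leaving the tree is A—F (15); add F.
Step 2: cheapest edge leaving the tree is B—F (9); add B.
Step 3: cheapest edge leaving the tree is B—D (7); add D.
Step 4: cheapest edge leaving the tree is C—D (4); add C.
Step 5: cheapest edge leaving the tree is C—H (9); add H.
Step 6: cheapest edge leaving the tree is D—I (10); add I.
Step 7: cheapest edge leaving the tree is C—G (14); add G.
Step 8: cheapest edge leaving the tree is C—E (19); add E.
Vertex order: A, F, B, D, C, H, I, G, E. The 9th vertex is E.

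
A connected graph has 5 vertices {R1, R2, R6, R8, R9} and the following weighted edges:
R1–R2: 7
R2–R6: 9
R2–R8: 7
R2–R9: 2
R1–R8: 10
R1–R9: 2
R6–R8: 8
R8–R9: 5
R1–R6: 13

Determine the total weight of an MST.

Grow the tree from R6 using Prim:
Step 1: frontier [R6–R8 8, R2–R6 9, R1–R6 13] → take R6–R8 (8); add R8.
Step 2: frontier [R2–R6 9, R1–R6 13, R8–R9 5, R2–R8 7, R1–R8 10] → take R8–R9 (5); add R9.
Step 3: frontier [R2–R6 9, R1–R6 13, R2–R8 7, R1–R8 10, R1–R9 2, R2–R9 2] → take R1–R9 (2); add R1.
Step 4: frontier [R1–R2 7, R2–R6 9, R2–R8 7, R2–R9 2] → take R2–R9 (2); add R2.
MST edges: R6–R8, R8–R9, R1–R9, R2–R9; total weight 8+5+2+2 = 17.

17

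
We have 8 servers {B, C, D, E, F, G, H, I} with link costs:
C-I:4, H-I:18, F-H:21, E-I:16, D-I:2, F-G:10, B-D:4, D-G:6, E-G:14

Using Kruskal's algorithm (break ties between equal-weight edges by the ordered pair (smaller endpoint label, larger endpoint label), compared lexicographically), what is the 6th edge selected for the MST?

Kruskal's algorithm — process edges by increasing weight (ties by edge label):
D-I (2): add — endpoints in different components.
B-D (4): add — endpoints in different components.
C-I (4): add — endpoints in different components.
D-G (6): add — endpoints in different components.
F-G (10): add — endpoints in different components.
E-G (14): add — endpoints in different components.
E-I (16): skip — E and I already connected.
H-I (18): add — endpoints in different components.
The 6th edge added is E-G.

E-G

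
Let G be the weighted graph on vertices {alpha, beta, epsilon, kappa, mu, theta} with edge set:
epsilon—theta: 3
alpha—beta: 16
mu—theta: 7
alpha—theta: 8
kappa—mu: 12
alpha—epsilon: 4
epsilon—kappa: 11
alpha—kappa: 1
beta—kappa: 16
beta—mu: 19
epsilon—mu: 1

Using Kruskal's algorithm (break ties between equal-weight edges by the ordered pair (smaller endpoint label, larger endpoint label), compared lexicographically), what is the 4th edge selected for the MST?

alpha-epsilon

Kruskal: consider edges lightest-first.
alpha—kappa (1): add — endpoints in different components.
epsilon—mu (1): add — endpoints in different components.
epsilon—theta (3): add — endpoints in different components.
alpha—epsilon (4): add — endpoints in different components.
mu—theta (7): skip — mu and theta already connected.
alpha—theta (8): skip — theta and alpha already connected.
epsilon—kappa (11): skip — epsilon and kappa already connected.
kappa—mu (12): skip — kappa and mu already connected.
alpha—beta (16): add — endpoints in different components.
The 4th edge added is alpha—epsilon.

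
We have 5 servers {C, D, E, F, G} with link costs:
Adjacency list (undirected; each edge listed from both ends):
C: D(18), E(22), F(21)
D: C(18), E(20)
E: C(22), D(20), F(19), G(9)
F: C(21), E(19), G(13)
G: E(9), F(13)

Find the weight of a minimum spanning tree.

Grow the tree from F using Prim:
Step 1: cheapest edge leaving the tree is F—G (13); add G.
Step 2: cheapest edge leaving the tree is E—G (9); add E.
Step 3: cheapest edge leaving the tree is D—E (20); add D.
Step 4: cheapest edge leaving the tree is C—D (18); add C.
MST edges: F—G, E—G, D—E, C—D; total weight 13+9+20+18 = 60.

60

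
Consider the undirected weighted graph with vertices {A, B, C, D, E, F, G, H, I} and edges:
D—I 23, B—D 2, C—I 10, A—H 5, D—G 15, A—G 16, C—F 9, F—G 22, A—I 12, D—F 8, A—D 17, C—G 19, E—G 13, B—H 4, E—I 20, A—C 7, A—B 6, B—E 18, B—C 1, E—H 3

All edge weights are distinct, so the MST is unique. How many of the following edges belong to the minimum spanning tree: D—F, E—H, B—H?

Kruskal: consider edges lightest-first.
B—C (1): add — endpoints in different components.
B—D (2): add — endpoints in different components.
E—H (3): add — endpoints in different components.
B—H (4): add — endpoints in different components.
A—H (5): add — endpoints in different components.
A—B (6): skip — A and B already connected.
A—C (7): skip — A and C already connected.
D—F (8): add — endpoints in different components.
C—F (9): skip — C and F already connected.
C—I (10): add — endpoints in different components.
A—I (12): skip — A and I already connected.
E—G (13): add — endpoints in different components.
MST edge set: {B—C, B—D, E—H, B—H, A—H, D—F, C—I, E—G}.
Of the listed edges, {D—F, E—H, B—H} are in the MST → 3.

3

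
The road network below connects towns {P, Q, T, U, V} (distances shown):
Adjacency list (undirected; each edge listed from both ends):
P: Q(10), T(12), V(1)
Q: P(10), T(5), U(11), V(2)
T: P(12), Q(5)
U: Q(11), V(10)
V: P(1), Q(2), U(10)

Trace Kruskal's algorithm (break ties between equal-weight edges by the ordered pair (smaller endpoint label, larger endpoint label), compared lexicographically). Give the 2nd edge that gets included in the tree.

Q-V

Kruskal's algorithm — process edges by increasing weight (ties by edge label):
P V (1): add — endpoints in different components.
Q V (2): add — endpoints in different components.
Q T (5): add — endpoints in different components.
P Q (10): skip — Q and P already connected.
U V (10): add — endpoints in different components.
The 2nd edge added is Q V.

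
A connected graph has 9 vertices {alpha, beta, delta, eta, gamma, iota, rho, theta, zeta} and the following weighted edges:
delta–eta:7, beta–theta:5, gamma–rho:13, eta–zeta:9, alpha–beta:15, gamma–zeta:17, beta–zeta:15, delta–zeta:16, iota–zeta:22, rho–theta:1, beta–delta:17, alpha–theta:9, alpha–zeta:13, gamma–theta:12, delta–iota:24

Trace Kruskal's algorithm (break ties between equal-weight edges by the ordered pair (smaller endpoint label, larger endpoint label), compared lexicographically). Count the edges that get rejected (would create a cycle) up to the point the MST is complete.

Kruskal: consider edges lightest-first.
rho–theta (1): add — endpoints in different components.
beta–theta (5): add — endpoints in different components.
delta–eta (7): add — endpoints in different components.
alpha–theta (9): add — endpoints in different components.
eta–zeta (9): add — endpoints in different components.
gamma–theta (12): add — endpoints in different components.
alpha–zeta (13): add — endpoints in different components.
gamma–rho (13): skip — gamma and rho already connected.
alpha–beta (15): skip — beta and alpha already connected.
beta–zeta (15): skip — beta and zeta already connected.
delta–zeta (16): skip — zeta and delta already connected.
beta–delta (17): skip — beta and delta already connected.
gamma–zeta (17): skip — gamma and zeta already connected.
iota–zeta (22): add — endpoints in different components.
Edges rejected before the tree was complete: 6.

6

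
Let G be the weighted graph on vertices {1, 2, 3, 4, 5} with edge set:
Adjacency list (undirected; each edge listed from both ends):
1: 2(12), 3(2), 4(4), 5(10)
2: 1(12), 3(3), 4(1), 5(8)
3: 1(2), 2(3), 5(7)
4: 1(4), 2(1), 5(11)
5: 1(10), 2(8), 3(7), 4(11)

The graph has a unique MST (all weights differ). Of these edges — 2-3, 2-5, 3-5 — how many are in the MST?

Kruskal: consider edges lightest-first.
2-4 (1): add — endpoints in different components.
1-3 (2): add — endpoints in different components.
2-3 (3): add — endpoints in different components.
1-4 (4): skip — 1 and 4 already connected.
3-5 (7): add — endpoints in different components.
MST edge set: {2-4, 1-3, 2-3, 3-5}.
Of the listed edges, {2-3, 3-5} are in the MST → 2.

2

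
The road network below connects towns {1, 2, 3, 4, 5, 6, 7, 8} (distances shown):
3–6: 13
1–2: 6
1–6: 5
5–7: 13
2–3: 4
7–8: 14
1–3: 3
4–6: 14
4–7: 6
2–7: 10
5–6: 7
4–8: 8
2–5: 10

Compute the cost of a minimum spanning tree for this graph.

Kruskal's algorithm — process edges by increasing weight (ties by edge label):
1–3 (3): add — endpoints in different components.
2–3 (4): add — endpoints in different components.
1–6 (5): add — endpoints in different components.
1–2 (6): skip — 1 and 2 already connected.
4–7 (6): add — endpoints in different components.
5–6 (7): add — endpoints in different components.
4–8 (8): add — endpoints in different components.
2–5 (10): skip — 2 and 5 already connected.
2–7 (10): add — endpoints in different components.
MST edges: 1–3, 2–3, 1–6, 4–7, 5–6, 4–8, 2–7; total weight 3+4+5+6+7+8+10 = 43.

43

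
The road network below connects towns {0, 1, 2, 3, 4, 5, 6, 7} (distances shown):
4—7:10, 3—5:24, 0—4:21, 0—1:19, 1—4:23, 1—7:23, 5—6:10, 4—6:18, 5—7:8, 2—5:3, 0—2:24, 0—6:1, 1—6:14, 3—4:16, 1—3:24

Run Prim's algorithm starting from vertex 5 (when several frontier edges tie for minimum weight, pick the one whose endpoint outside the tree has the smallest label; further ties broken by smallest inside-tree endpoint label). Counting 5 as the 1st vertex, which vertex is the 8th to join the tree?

3

Prim's algorithm from 5:
Step 1: cheapest edge leaving the tree is 2—5 (3); add 2.
Step 2: cheapest edge leaving the tree is 5—7 (8); add 7.
Step 3: cheapest edge leaving the tree is 4—7 (10); add 4.
Step 4: cheapest edge leaving the tree is 5—6 (10); add 6.
Step 5: cheapest edge leaving the tree is 0—6 (1); add 0.
Step 6: cheapest edge leaving the tree is 1—6 (14); add 1.
Step 7: cheapest edge leaving the tree is 3—4 (16); add 3.
Vertex order: 5, 2, 7, 4, 6, 0, 1, 3. The 8th vertex is 3.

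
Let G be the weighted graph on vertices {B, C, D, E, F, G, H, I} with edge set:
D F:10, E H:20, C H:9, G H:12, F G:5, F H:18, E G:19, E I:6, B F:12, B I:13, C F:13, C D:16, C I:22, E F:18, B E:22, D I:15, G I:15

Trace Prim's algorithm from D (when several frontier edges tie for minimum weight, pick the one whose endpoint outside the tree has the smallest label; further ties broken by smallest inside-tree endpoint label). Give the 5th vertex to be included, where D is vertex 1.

H

Prim, starting at D.
Step 1: cheapest edge leaving the tree is D F (10); add F.
Step 2: cheapest edge leaving the tree is F G (5); add G.
Step 3: cheapest edge leaving the tree is B F (12); add B.
Step 4: cheapest edge leaving the tree is G H (12); add H.
Step 5: cheapest edge leaving the tree is C H (9); add C.
Step 6: cheapest edge leaving the tree is B I (13); add I.
Step 7: cheapest edge leaving the tree is E I (6); add E.
Vertex order: D, F, G, B, H, C, I, E. The 5th vertex is H.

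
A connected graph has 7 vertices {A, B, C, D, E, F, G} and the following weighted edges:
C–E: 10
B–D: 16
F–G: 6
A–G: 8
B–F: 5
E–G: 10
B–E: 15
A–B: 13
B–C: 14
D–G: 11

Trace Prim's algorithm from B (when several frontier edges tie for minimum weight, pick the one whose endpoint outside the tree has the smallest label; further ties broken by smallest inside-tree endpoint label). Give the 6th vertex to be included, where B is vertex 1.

Prim's algorithm from B:
Step 1: frontier [B–F 5, A–B 13, B–C 14, B–E 15, B–D 16] → take B–F (5); add F.
Step 2: frontier [A–B 13, B–C 14, B–E 15, B–D 16, F–G 6] → take F–G (6); add G.
Step 3: frontier [A–B 13, B–C 14, B–E 15, B–D 16, A–G 8, E–G 10, D–G 11] → take A–G (8); add A.
Step 4: frontier [B–C 14, B–E 15, B–D 16, E–G 10, D–G 11] → take E–G (10); add E.
Step 5: frontier [B–C 14, B–D 16, C–E 10, D–G 11] → take C–E (10); add C.
Step 6: frontier [B–D 16, D–G 11] → take D–G (11); add D.
Vertex order: B, F, G, A, E, C, D. The 6th vertex is C.

C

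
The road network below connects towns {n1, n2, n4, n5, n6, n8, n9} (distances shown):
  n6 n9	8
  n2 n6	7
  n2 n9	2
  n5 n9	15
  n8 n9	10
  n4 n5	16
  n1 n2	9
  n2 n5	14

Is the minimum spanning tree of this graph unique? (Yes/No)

Kruskal's algorithm — process edges by increasing weight (ties by edge label):
n2 n9 (2): add. Components now {n4} {n2,n9} {n5} {n6} {n1} {n8}
n2 n6 (7): add. Components now {n4} {n2,n6,n9} {n5} {n1} {n8}
n6 n9 (8): skip — n9 and n6 already connected.
n1 n2 (9): add. Components now {n4} {n1,n2,n6,n9} {n5} {n8}
n8 n9 (10): add. Components now {n4} {n1,n2,n6,n8,n9} {n5}
n2 n5 (14): add. Components now {n4} {n1,n2,n5,n6,n8,n9}
n5 n9 (15): skip — n9 and n5 already connected.
n4 n5 (16): add. Components now {n1,n2,n4,n5,n6,n8,n9}
Every non-tree edge has weight strictly greater than the heaviest edge on the tree path between its endpoints, so the MST is unique.

Yes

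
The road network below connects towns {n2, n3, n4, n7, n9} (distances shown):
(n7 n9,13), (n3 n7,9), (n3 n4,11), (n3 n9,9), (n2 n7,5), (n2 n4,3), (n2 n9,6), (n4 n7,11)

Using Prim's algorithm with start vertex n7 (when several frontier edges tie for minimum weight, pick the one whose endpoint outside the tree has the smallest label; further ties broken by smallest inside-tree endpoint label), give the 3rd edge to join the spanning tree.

n2-n9

Prim, starting at n7.
Step 1: frontier [n2 n7 5, n3 n7 9, n4 n7 11, n7 n9 13] → take n2 n7 (5); add n2.
Step 2: frontier [n2 n4 3, n2 n9 6, n3 n7 9, n4 n7 11, n7 n9 13] → take n2 n4 (3); add n4.
Step 3: frontier [n2 n9 6, n3 n4 11, n3 n7 9, n7 n9 13] → take n2 n9 (6); add n9.
Step 4: frontier [n3 n4 11, n3 n7 9, n3 n9 9] → take n3 n7 (9); add n3.
The 3rd edge added is n2 n9.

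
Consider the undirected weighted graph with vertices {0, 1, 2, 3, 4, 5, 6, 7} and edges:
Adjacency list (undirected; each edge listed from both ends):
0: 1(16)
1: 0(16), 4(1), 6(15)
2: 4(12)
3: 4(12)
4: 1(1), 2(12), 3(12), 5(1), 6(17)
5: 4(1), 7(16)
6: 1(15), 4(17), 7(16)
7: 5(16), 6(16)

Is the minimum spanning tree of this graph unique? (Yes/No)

Kruskal: consider edges lightest-first.
1 4 (1): add — endpoints in different components.
4 5 (1): add — endpoints in different components.
2 4 (12): add — endpoints in different components.
3 4 (12): add — endpoints in different components.
1 6 (15): add — endpoints in different components.
0 1 (16): add — endpoints in different components.
5 7 (16): add — endpoints in different components.
Non-tree edge 6 7 has weight 16, equal to the heaviest edge on its tree cycle — swapping gives another MST of the same weight. Not unique.

No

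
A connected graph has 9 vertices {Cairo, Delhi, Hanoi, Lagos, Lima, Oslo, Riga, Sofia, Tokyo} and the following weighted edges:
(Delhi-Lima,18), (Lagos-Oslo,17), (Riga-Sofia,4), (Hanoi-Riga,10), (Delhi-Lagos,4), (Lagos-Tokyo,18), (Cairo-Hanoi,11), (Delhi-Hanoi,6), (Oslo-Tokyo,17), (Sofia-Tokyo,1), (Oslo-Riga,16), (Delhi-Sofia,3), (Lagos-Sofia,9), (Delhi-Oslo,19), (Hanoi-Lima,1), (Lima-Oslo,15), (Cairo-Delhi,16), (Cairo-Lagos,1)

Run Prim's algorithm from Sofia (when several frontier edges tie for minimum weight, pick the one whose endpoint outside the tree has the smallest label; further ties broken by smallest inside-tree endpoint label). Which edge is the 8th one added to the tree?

Lima-Oslo

Grow the tree from Sofia using Prim:
Step 1: cheapest edge leaving the tree is Sofia-Tokyo (1); add Tokyo.
Step 2: cheapest edge leaving the tree is Delhi-Sofia (3); add Delhi.
Step 3: cheapest edge leaving the tree is Delhi-Lagos (4); add Lagos.
Step 4: cheapest edge leaving the tree is Cairo-Lagos (1); add Cairo.
Step 5: cheapest edge leaving the tree is Riga-Sofia (4); add Riga.
Step 6: cheapest edge leaving the tree is Delhi-Hanoi (6); add Hanoi.
Step 7: cheapest edge leaving the tree is Hanoi-Lima (1); add Lima.
Step 8: cheapest edge leaving the tree is Lima-Oslo (15); add Oslo.
The 8th edge added is Lima-Oslo.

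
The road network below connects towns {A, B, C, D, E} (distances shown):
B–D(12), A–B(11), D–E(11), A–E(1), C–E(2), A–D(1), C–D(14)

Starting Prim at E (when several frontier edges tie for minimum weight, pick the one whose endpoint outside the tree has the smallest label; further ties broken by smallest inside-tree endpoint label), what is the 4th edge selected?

A-B

Prim's algorithm from E:
Step 1: frontier [A–E 1, C–E 2, D–E 11] → take A–E (1); add A.
Step 2: frontier [A–D 1, A–B 11, C–E 2, D–E 11] → take A–D (1); add D.
Step 3: frontier [A–B 11, B–D 12, C–D 14, C–E 2] → take C–E (2); add C.
Step 4: frontier [A–B 11, B–D 12] → take A–B (11); add B.
The 4th edge added is A–B.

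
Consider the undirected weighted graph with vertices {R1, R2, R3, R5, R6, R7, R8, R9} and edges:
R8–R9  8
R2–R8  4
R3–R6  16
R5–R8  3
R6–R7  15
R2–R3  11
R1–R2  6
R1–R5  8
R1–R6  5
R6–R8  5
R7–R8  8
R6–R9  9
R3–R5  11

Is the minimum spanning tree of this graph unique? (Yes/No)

No

Kruskal's algorithm — process edges by increasing weight (ties by edge label):
R5–R8 (3): add — endpoints in different components.
R2–R8 (4): add — endpoints in different components.
R1–R6 (5): add — endpoints in different components.
R6–R8 (5): add — endpoints in different components.
R1–R2 (6): skip — R1 and R2 already connected.
R1–R5 (8): skip — R1 and R5 already connected.
R7–R8 (8): add — endpoints in different components.
R8–R9 (8): add — endpoints in different components.
R6–R9 (9): skip — R9 and R6 already connected.
R2–R3 (11): add — endpoints in different components.
Non-tree edge R3–R5 has weight 11, equal to the heaviest edge on its tree cycle — swapping gives another MST of the same weight. Not unique.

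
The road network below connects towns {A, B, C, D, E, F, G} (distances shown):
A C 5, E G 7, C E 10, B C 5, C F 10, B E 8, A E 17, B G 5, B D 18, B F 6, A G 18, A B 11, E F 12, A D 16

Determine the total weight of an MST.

44

Kruskal: consider edges lightest-first.
A C (5): add — endpoints in different components.
B C (5): add — endpoints in different components.
B G (5): add — endpoints in different components.
B F (6): add — endpoints in different components.
E G (7): add — endpoints in different components.
B E (8): skip — B and E already connected.
C E (10): skip — C and E already connected.
C F (10): skip — C and F already connected.
A B (11): skip — A and B already connected.
E F (12): skip — E and F already connected.
A D (16): add — endpoints in different components.
MST edges: A C, B C, B G, B F, E G, A D; total weight 5+5+5+6+7+16 = 44.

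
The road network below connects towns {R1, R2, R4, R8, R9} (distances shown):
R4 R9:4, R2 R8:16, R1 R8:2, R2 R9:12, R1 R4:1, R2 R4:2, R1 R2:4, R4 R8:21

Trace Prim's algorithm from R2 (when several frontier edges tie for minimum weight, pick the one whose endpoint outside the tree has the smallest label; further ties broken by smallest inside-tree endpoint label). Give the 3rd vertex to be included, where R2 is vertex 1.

R1

Prim's algorithm from R2:
Step 1: cheapest edge leaving the tree is R2 R4 (2); add R4.
Step 2: cheapest edge leaving the tree is R1 R4 (1); add R1.
Step 3: cheapest edge leaving the tree is R1 R8 (2); add R8.
Step 4: cheapest edge leaving the tree is R4 R9 (4); add R9.
Vertex order: R2, R4, R1, R8, R9. The 3rd vertex is R1.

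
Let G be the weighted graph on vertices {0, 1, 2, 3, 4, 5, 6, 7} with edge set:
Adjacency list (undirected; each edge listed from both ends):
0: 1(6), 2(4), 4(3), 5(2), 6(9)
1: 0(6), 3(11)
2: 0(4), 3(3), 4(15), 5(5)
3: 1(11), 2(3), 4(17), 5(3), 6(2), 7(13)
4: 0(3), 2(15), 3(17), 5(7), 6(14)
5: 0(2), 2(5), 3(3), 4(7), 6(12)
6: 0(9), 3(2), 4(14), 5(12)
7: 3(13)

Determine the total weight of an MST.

Kruskal's algorithm — process edges by increasing weight (ties by edge label):
0 5 (2): add — endpoints in different components.
3 6 (2): add — endpoints in different components.
0 4 (3): add — endpoints in different components.
2 3 (3): add — endpoints in different components.
3 5 (3): add — endpoints in different components.
0 2 (4): skip — 0 and 2 already connected.
2 5 (5): skip — 2 and 5 already connected.
0 1 (6): add — endpoints in different components.
4 5 (7): skip — 4 and 5 already connected.
0 6 (9): skip — 0 and 6 already connected.
1 3 (11): skip — 1 and 3 already connected.
5 6 (12): skip — 5 and 6 already connected.
3 7 (13): add — endpoints in different components.
MST edges: 0 5, 3 6, 0 4, 2 3, 3 5, 0 1, 3 7; total weight 2+2+3+3+3+6+13 = 32.

32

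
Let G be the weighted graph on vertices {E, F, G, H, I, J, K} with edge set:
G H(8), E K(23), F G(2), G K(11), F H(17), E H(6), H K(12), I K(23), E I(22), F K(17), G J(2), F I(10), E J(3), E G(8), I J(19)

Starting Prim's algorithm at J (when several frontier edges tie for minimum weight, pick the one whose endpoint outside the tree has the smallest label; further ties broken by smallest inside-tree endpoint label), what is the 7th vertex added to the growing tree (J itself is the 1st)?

K

Prim's algorithm from J:
Step 1: cheapest edge leaving the tree is G J (2); add G.
Step 2: cheapest edge leaving the tree is F G (2); add F.
Step 3: cheapest edge leaving the tree is E J (3); add E.
Step 4: cheapest edge leaving the tree is E H (6); add H.
Step 5: cheapest edge leaving the tree is F I (10); add I.
Step 6: cheapest edge leaving the tree is G K (11); add K.
Vertex order: J, G, F, E, H, I, K. The 7th vertex is K.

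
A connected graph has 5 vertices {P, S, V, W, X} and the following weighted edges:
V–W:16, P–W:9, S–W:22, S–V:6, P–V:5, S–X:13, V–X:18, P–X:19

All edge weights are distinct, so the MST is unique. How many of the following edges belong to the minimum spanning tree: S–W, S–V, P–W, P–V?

3

Kruskal's algorithm — process edges by increasing weight (ties by edge label):
P–V (5): add. Components now {P,V} {S} {W} {X}
S–V (6): add. Components now {P,S,V} {W} {X}
P–W (9): add. Components now {P,S,V,W} {X}
S–X (13): add. Components now {P,S,V,W,X}
MST edge set: {P–V, S–V, P–W, S–X}.
Of the listed edges, {S–V, P–W, P–V} are in the MST → 3.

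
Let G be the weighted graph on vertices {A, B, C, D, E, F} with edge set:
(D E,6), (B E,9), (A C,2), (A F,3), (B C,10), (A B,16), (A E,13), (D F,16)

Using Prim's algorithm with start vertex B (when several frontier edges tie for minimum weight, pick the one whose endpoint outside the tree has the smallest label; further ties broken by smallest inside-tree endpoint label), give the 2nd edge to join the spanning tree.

Prim, starting at B.
Step 1: frontier [B E 9, B C 10, A B 16] → take B E (9); add E.
Step 2: frontier [B C 10, A B 16, D E 6, A E 13] → take D E (6); add D.
Step 3: frontier [B C 10, A B 16, D F 16, A E 13] → take B C (10); add C.
Step 4: frontier [A B 16, A C 2, D F 16, A E 13] → take A C (2); add A.
Step 5: frontier [A F 3, D F 16] → take A F (3); add F.
The 2nd edge added is D E.

D-E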